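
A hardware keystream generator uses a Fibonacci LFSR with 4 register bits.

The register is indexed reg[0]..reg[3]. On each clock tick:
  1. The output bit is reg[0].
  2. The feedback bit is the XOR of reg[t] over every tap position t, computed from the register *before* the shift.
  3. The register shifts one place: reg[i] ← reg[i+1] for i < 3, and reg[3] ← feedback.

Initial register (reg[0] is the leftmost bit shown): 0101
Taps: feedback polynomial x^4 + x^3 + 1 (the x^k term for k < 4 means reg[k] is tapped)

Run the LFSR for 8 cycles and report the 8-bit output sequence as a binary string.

01011001

tick  register→output (feedback)
  0  0101→0 (1)
  1  1011→1 (0)
  2  0110→0 (0)
  3  1100→1 (1)
  4  1001→1 (0)
  5  0010→0 (0)
  6  0100→0 (0)
  7  1000→1 (1)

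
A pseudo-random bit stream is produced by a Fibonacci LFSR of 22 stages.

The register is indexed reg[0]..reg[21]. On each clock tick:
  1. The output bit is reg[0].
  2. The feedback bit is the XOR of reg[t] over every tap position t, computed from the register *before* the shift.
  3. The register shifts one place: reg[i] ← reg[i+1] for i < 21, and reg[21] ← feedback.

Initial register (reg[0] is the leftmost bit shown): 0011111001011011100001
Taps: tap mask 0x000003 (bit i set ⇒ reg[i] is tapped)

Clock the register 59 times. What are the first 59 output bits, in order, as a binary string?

tick  register→output (feedback)
  0  0011111001011011100001→0 (0)
  1  0111110010110111000010→0 (1)
  2  1111100101101110000101→1 (0)
  3  1111001011011100001010→1 (0)
  4  1110010110111000010100→1 (0)
  5  1100101101110000101000→1 (0)
  6  1001011011100001010000→1 (1)
  7  0010110111000010100001→0 (0)
  8  0101101110000101000010→0 (1)
  9  1011011100001010000101→1 (1)
 10  0110111000010100001011→0 (1)
 11  1101110000101000010111→1 (0)
 12  1011100001010000101110→1 (1)
 13  0111000010100001011101→0 (1)
 14  1110000101000010111011→1 (0)
 15  1100001010000101110110→1 (0)
 16  1000010100001011101100→1 (1)
 17  0000101000010111011001→0 (0)
 18  0001010000101110110010→0 (0)
 19  0010100001011101100100→0 (0)
 20  0101000010111011001000→0 (1)
 21  1010000101110110010001→1 (1)
 22  0100001011101100100011→0 (1)
 23  1000010111011001000111→1 (1)
 24  0000101110110010001111→0 (0)
 25  0001011101100100011110→0 (0)
 26  0010111011001000111100→0 (0)
 27  0101110110010001111000→0 (1)
 28  1011101100100011110001→1 (1)
 29  0111011001000111100011→0 (1)
 30  1110110010001111000111→1 (0)
 31  1101100100011110001110→1 (0)
 32  1011001000111100011100→1 (1)
 33  0110010001111000111001→0 (1)
 34  1100100011110001110011→1 (0)
 35  1001000111100011100110→1 (1)
 36  0010001111000111001101→0 (0)
 37  0100011110001110011010→0 (1)
 38  1000111100011100110101→1 (1)
 39  0001111000111001101011→0 (0)
 40  0011110001110011010110→0 (0)
 41  0111100011100110101100→0 (1)
 42  1111000111001101011001→1 (0)
 43  1110001110011010110010→1 (0)
 44  1100011100110101100100→1 (0)
 45  1000111001101011001000→1 (1)
 46  0001110011010110010001→0 (0)
 47  0011100110101100100010→0 (0)
 48  0111001101011001000100→0 (1)
 49  1110011010110010001001→1 (0)
 50  1100110101100100010010→1 (0)
 51  1001101011001000100100→1 (1)
 52  0011010110010001001001→0 (0)
 53  0110101100100010010010→0 (1)
 54  1101011001000100100101→1 (0)
 55  1010110010001001001010→1 (1)
 56  0101100100010010010101→0 (1)
 57  1011001000100100101011→1 (1)
 58  0110010001001001010111→0 (1)

00111110010110111000010100001011101100100011110001110011010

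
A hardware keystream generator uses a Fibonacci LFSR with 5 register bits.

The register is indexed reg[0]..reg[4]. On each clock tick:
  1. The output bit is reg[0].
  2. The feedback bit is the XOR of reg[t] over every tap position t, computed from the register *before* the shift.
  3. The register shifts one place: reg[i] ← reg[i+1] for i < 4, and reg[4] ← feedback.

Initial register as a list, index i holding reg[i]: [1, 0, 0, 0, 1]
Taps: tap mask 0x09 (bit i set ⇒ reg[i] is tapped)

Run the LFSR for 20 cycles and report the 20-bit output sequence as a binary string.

k : reg_k → out_k, fb_k
0: 10001 → 1, fb=1
1: 00011 → 0, fb=1
2: 00111 → 0, fb=1
3: 01111 → 0, fb=1
4: 11111 → 1, fb=0
5: 11110 → 1, fb=0
6: 11100 → 1, fb=1
7: 11001 → 1, fb=1
8: 10011 → 1, fb=0
9: 00110 → 0, fb=1
10: 01101 → 0, fb=0
11: 11010 → 1, fb=0
12: 10100 → 1, fb=1
13: 01001 → 0, fb=0
14: 10010 → 1, fb=0
15: 00100 → 0, fb=0
16: 01000 → 0, fb=0
17: 10000 → 1, fb=1
18: 00001 → 0, fb=0
19: 00010 → 0, fb=1

10001111100110100100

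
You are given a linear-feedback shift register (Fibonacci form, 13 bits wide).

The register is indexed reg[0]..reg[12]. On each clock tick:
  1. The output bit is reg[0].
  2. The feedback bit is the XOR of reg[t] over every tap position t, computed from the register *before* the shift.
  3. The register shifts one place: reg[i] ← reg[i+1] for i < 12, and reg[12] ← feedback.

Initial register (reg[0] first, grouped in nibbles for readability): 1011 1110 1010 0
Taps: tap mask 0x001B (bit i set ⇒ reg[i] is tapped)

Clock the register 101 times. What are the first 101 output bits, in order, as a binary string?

k : reg_k → out_k, fb_k
0: 1011111010100 → 1, fb=1
1: 0111110101001 → 0, fb=1
2: 1111101010011 → 1, fb=0
3: 1111010100110 → 1, fb=1
4: 1110101001101 → 1, fb=1
5: 1101010011011 → 1, fb=1
6: 1010100110111 → 1, fb=0
7: 0101001101110 → 0, fb=0
8: 1010011011100 → 1, fb=1
9: 0100110111001 → 0, fb=0
10: 1001101110010 → 1, fb=1
11: 0011011100101 → 0, fb=1
12: 0110111001011 → 0, fb=0
13: 1101110010110 → 1, fb=0
14: 1011100101100 → 1, fb=1
15: 0111001011001 → 0, fb=0
16: 1110010110010 → 1, fb=0
17: 1100101100100 → 1, fb=1
18: 1001011001001 → 1, fb=0
19: 0010110010010 → 0, fb=1
20: 0101100100101 → 0, fb=1
21: 1011001001011 → 1, fb=0
22: 0110010010110 → 0, fb=1
23: 1100100101101 → 1, fb=1
24: 1001001011011 → 1, fb=0
25: 0010010110110 → 0, fb=0
26: 0100101101100 → 0, fb=0
27: 1001011011000 → 1, fb=0
28: 0010110110000 → 0, fb=1
29: 0101101100001 → 0, fb=1
30: 1011011000011 → 1, fb=0
31: 0110110000110 → 0, fb=0
32: 1101100001100 → 1, fb=0
33: 1011000011000 → 1, fb=0
34: 0110000110000 → 0, fb=1
35: 1100001100001 → 1, fb=0
36: 1000011000010 → 1, fb=1
37: 0000110000101 → 0, fb=1
38: 0001100001011 → 0, fb=0
39: 0011000010110 → 0, fb=1
40: 0110000101101 → 0, fb=1
41: 1100001011011 → 1, fb=0
42: 1000010110110 → 1, fb=1
43: 0000101101101 → 0, fb=1
44: 0001011011011 → 0, fb=1
45: 0010110110111 → 0, fb=1
46: 0101101101111 → 0, fb=1
47: 1011011011111 → 1, fb=0
48: 0110110111110 → 0, fb=0
49: 1101101111100 → 1, fb=0
50: 1011011111000 → 1, fb=0
51: 0110111110000 → 0, fb=0
52: 1101111100000 → 1, fb=0
53: 1011111000000 → 1, fb=1
54: 0111110000001 → 0, fb=1
55: 1111100000011 → 1, fb=0
56: 1111000000110 → 1, fb=1
57: 1110000001101 → 1, fb=0
58: 1100000011010 → 1, fb=0
59: 1000000110100 → 1, fb=1
60: 0000001101001 → 0, fb=0
61: 0000011010010 → 0, fb=0
62: 0000110100100 → 0, fb=1
63: 0001101001001 → 0, fb=0
64: 0011010010010 → 0, fb=1
65: 0110100100101 → 0, fb=0
66: 1101001001010 → 1, fb=1
67: 1010010010101 → 1, fb=1
68: 0100100101011 → 0, fb=0
69: 1001001010110 → 1, fb=0
70: 0010010101100 → 0, fb=0
71: 0100101011000 → 0, fb=0
72: 1001010110000 → 1, fb=0
73: 0010101100000 → 0, fb=1
74: 0101011000001 → 0, fb=0
75: 1010110000010 → 1, fb=0
76: 0101100000100 → 0, fb=1
77: 1011000001001 → 1, fb=0
78: 0110000010010 → 0, fb=1
79: 1100000100101 → 1, fb=0
80: 1000001001010 → 1, fb=1
81: 0000010010101 → 0, fb=0
82: 0000100101010 → 0, fb=1
83: 0001001010101 → 0, fb=1
84: 0010010101011 → 0, fb=0
85: 0100101010110 → 0, fb=0
86: 1001010101100 → 1, fb=0
87: 0010101011000 → 0, fb=1
88: 0101010110001 → 0, fb=0
89: 1010101100010 → 1, fb=0
90: 0101011000100 → 0, fb=0
91: 1010110001000 → 1, fb=0
92: 0101100010000 → 0, fb=1
93: 1011000100001 → 1, fb=0
94: 0110001000010 → 0, fb=1
95: 1100010000101 → 1, fb=0
96: 1000100001010 → 1, fb=0
97: 0001000010100 → 0, fb=1
98: 0010000101001 → 0, fb=0
99: 0100001010010 → 0, fb=1
100: 1000010100101 → 1, fb=1

10111110101001101110010110010010110110000110000101101101111100000011010010010101100000100101010110001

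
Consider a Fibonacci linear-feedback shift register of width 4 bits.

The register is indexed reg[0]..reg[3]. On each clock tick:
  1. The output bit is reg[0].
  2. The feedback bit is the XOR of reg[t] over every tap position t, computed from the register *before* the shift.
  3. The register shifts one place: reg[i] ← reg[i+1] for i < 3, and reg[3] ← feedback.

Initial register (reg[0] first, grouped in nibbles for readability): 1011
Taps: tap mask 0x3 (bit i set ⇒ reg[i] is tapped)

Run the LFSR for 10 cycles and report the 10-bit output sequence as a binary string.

tick  register→output (feedback)
  0  1011→1 (1)
  1  0111→0 (1)
  2  1111→1 (0)
  3  1110→1 (0)
  4  1100→1 (0)
  5  1000→1 (1)
  6  0001→0 (0)
  7  0010→0 (0)
  8  0100→0 (1)
  9  1001→1 (1)

1011110001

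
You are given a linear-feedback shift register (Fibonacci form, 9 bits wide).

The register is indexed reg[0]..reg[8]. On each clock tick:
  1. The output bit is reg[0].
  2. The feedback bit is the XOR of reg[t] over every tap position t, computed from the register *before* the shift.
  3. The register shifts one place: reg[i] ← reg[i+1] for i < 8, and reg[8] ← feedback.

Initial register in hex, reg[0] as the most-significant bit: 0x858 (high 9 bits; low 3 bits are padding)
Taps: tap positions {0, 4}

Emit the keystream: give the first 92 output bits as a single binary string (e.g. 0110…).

step | reg (before) | out | fb
   0 | 100001011 | 1 | 1
   1 | 000010111 | 0 | 1
   2 | 000101111 | 0 | 0
   3 | 001011110 | 0 | 1
   4 | 010111101 | 0 | 1
   5 | 101111011 | 1 | 0
   6 | 011110110 | 0 | 1
   7 | 111101101 | 1 | 1
   8 | 111011011 | 1 | 0
   9 | 110110110 | 1 | 0
  10 | 101101100 | 1 | 1
  11 | 011011001 | 0 | 1
  12 | 110110011 | 1 | 0
  13 | 101100110 | 1 | 1
  14 | 011001101 | 0 | 0
  15 | 110011010 | 1 | 0
  16 | 100110100 | 1 | 0
  17 | 001101000 | 0 | 0
  18 | 011010000 | 0 | 1
  19 | 110100001 | 1 | 1
  20 | 101000011 | 1 | 1
  21 | 010000111 | 0 | 0
  22 | 100001110 | 1 | 1
  23 | 000011101 | 0 | 1
  24 | 000111011 | 0 | 1
  25 | 001110111 | 0 | 1
  26 | 011101111 | 0 | 0
  27 | 111011110 | 1 | 0
  28 | 110111100 | 1 | 0
  29 | 101111000 | 1 | 0
  30 | 011110000 | 0 | 1
  31 | 111100001 | 1 | 1
  32 | 111000011 | 1 | 1
  33 | 110000111 | 1 | 1
  34 | 100001111 | 1 | 1
  35 | 000011111 | 0 | 1
  36 | 000111111 | 0 | 1
  37 | 001111111 | 0 | 1
  38 | 011111111 | 0 | 1
  39 | 111111111 | 1 | 0
  40 | 111111110 | 1 | 0
  41 | 111111100 | 1 | 0
  42 | 111111000 | 1 | 0
  43 | 111110000 | 1 | 0
  44 | 111100000 | 1 | 1
  45 | 111000001 | 1 | 1
  46 | 110000011 | 1 | 1
  47 | 100000111 | 1 | 1
  48 | 000001111 | 0 | 0
  49 | 000011110 | 0 | 1
  50 | 000111101 | 0 | 1
  51 | 001111011 | 0 | 1
  52 | 011110111 | 0 | 1
  53 | 111101111 | 1 | 1
  54 | 111011111 | 1 | 0
  55 | 110111110 | 1 | 0
  56 | 101111100 | 1 | 0
  57 | 011111000 | 0 | 1
  58 | 111110001 | 1 | 0
  59 | 111100010 | 1 | 1
  60 | 111000101 | 1 | 1
  61 | 110001011 | 1 | 1
  62 | 100010111 | 1 | 0
  63 | 000101110 | 0 | 0
  64 | 001011100 | 0 | 1
  65 | 010111001 | 0 | 1
  66 | 101110011 | 1 | 0
  67 | 011100110 | 0 | 0
  68 | 111001100 | 1 | 1
  69 | 110011001 | 1 | 0
  70 | 100110010 | 1 | 0
  71 | 001100100 | 0 | 0
  72 | 011001000 | 0 | 0
  73 | 110010000 | 1 | 0
  74 | 100100000 | 1 | 1
  75 | 001000001 | 0 | 0
  76 | 010000010 | 0 | 0
  77 | 100000100 | 1 | 1
  78 | 000001001 | 0 | 0
  79 | 000010010 | 0 | 1
  80 | 000100101 | 0 | 0
  81 | 001001010 | 0 | 0
  82 | 010010100 | 0 | 1
  83 | 100101001 | 1 | 1
  84 | 001010011 | 0 | 1
  85 | 010100111 | 0 | 0
  86 | 101001110 | 1 | 1
  87 | 010011101 | 0 | 1
  88 | 100111011 | 1 | 0
  89 | 001110110 | 0 | 1
  90 | 011101101 | 0 | 0
  91 | 111011010 | 1 | 0

10000101111011011001101000011101111000011111111100000111101111100010111001100100000100101001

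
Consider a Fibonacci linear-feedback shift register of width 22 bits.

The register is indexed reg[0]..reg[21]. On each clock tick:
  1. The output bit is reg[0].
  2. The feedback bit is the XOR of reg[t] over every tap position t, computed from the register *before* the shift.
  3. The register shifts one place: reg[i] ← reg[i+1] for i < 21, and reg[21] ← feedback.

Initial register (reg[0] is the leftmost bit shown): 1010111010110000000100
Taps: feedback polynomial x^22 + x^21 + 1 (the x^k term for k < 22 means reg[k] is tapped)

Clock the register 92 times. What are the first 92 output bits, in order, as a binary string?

k : reg_k → out_k, fb_k
0: 1010111010110000000100 → 1, fb=1
1: 0101110101100000001001 → 0, fb=1
2: 1011101011000000010011 → 1, fb=0
3: 0111010110000000100110 → 0, fb=0
4: 1110101100000001001100 → 1, fb=1
5: 1101011000000010011001 → 1, fb=0
6: 1010110000000100110010 → 1, fb=1
7: 0101100000001001100101 → 0, fb=1
8: 1011000000010011001011 → 1, fb=0
9: 0110000000100110010110 → 0, fb=0
10: 1100000001001100101100 → 1, fb=1
11: 1000000010011001011001 → 1, fb=0
12: 0000000100110010110010 → 0, fb=0
13: 0000001001100101100100 → 0, fb=0
14: 0000010011001011001000 → 0, fb=0
15: 0000100110010110010000 → 0, fb=0
16: 0001001100101100100000 → 0, fb=0
17: 0010011001011001000000 → 0, fb=0
18: 0100110010110010000000 → 0, fb=0
19: 1001100101100100000000 → 1, fb=1
20: 0011001011001000000001 → 0, fb=1
21: 0110010110010000000011 → 0, fb=1
22: 1100101100100000000111 → 1, fb=0
23: 1001011001000000001110 → 1, fb=1
24: 0010110010000000011101 → 0, fb=1
25: 0101100100000000111011 → 0, fb=1
26: 1011001000000001110111 → 1, fb=0
27: 0110010000000011101110 → 0, fb=0
28: 1100100000000111011100 → 1, fb=1
29: 1001000000001110111001 → 1, fb=0
30: 0010000000011101110010 → 0, fb=0
31: 0100000000111011100100 → 0, fb=0
32: 1000000001110111001000 → 1, fb=1
33: 0000000011101110010001 → 0, fb=1
34: 0000000111011100100011 → 0, fb=1
35: 0000001110111001000111 → 0, fb=1
36: 0000011101110010001111 → 0, fb=1
37: 0000111011100100011111 → 0, fb=1
38: 0001110111001000111111 → 0, fb=1
39: 0011101110010001111111 → 0, fb=1
40: 0111011100100011111111 → 0, fb=1
41: 1110111001000111111111 → 1, fb=0
42: 1101110010001111111110 → 1, fb=1
43: 1011100100011111111101 → 1, fb=0
44: 0111001000111111111010 → 0, fb=0
45: 1110010001111111110100 → 1, fb=1
46: 1100100011111111101001 → 1, fb=0
47: 1001000111111111010010 → 1, fb=1
48: 0010001111111110100101 → 0, fb=1
49: 0100011111111101001011 → 0, fb=1
50: 1000111111111010010111 → 1, fb=0
51: 0001111111110100101110 → 0, fb=0
52: 0011111111101001011100 → 0, fb=0
53: 0111111111010010111000 → 0, fb=0
54: 1111111110100101110000 → 1, fb=1
55: 1111111101001011100001 → 1, fb=0
56: 1111111010010111000010 → 1, fb=1
57: 1111110100101110000101 → 1, fb=0
58: 1111101001011100001010 → 1, fb=1
59: 1111010010111000010101 → 1, fb=0
60: 1110100101110000101010 → 1, fb=1
61: 1101001011100001010101 → 1, fb=0
62: 1010010111000010101010 → 1, fb=1
63: 0100101110000101010101 → 0, fb=1
64: 1001011100001010101011 → 1, fb=0
65: 0010111000010101010110 → 0, fb=0
66: 0101110000101010101100 → 0, fb=0
67: 1011100001010101011000 → 1, fb=1
68: 0111000010101010110001 → 0, fb=1
69: 1110000101010101100011 → 1, fb=0
70: 1100001010101011000110 → 1, fb=1
71: 1000010101010110001101 → 1, fb=0
72: 0000101010101100011010 → 0, fb=0
73: 0001010101011000110100 → 0, fb=0
74: 0010101010110001101000 → 0, fb=0
75: 0101010101100011010000 → 0, fb=0
76: 1010101011000110100000 → 1, fb=1
77: 0101010110001101000001 → 0, fb=1
78: 1010101100011010000011 → 1, fb=0
79: 0101011000110100000110 → 0, fb=0
80: 1010110001101000001100 → 1, fb=1
81: 0101100011010000011001 → 0, fb=1
82: 1011000110100000110011 → 1, fb=0
83: 0110001101000001100110 → 0, fb=0
84: 1100011010000011001100 → 1, fb=1
85: 1000110100000110011001 → 1, fb=0
86: 0001101000001100110010 → 0, fb=0
87: 0011010000011001100100 → 0, fb=0
88: 0110100000110011001000 → 0, fb=0
89: 1101000001100110010000 → 1, fb=1
90: 1010000011001100100001 → 1, fb=0
91: 0100000110011001000010 → 0, fb=0

10101110101100000001001100101100100000000111011100100011111111101001011100001010101011000110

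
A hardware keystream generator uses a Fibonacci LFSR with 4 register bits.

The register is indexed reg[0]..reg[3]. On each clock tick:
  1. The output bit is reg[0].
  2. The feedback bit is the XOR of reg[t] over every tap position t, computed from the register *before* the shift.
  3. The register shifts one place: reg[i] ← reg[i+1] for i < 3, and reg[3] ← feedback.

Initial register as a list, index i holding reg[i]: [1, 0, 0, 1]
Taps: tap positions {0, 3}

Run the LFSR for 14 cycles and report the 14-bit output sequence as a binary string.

tick  register→output (feedback)
  0  1001→1 (0)
  1  0010→0 (0)
  2  0100→0 (0)
  3  1000→1 (1)
  4  0001→0 (1)
  5  0011→0 (1)
  6  0111→0 (1)
  7  1111→1 (0)
  8  1110→1 (1)
  9  1101→1 (0)
 10  1010→1 (1)
 11  0101→0 (1)
 12  1011→1 (0)
 13  0110→0 (0)

10010001111010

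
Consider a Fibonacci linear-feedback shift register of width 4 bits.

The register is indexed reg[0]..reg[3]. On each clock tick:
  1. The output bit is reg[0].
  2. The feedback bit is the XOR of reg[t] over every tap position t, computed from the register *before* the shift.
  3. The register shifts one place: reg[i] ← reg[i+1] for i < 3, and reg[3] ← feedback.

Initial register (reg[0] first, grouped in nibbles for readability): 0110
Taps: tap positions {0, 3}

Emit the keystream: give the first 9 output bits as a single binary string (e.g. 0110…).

011001000

k : reg_k → out_k, fb_k
0: 0110 → 0, fb=0
1: 1100 → 1, fb=1
2: 1001 → 1, fb=0
3: 0010 → 0, fb=0
4: 0100 → 0, fb=0
5: 1000 → 1, fb=1
6: 0001 → 0, fb=1
7: 0011 → 0, fb=1
8: 0111 → 0, fb=1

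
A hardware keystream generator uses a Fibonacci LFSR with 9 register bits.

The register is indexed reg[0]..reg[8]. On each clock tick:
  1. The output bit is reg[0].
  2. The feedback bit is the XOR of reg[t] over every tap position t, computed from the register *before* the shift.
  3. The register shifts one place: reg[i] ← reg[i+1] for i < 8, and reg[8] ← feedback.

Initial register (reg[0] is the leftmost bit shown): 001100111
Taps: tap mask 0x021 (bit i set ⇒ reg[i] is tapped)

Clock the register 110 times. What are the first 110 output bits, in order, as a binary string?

tick  register→output (feedback)
  0  001100111→0 (0)
  1  011001110→0 (1)
  2  110011101→1 (0)
  3  100111010→1 (0)
  4  001110100→0 (0)
  5  011101000→0 (1)
  6  111010001→1 (1)
  7  110100011→1 (1)
  8  101000111→1 (1)
  9  010001111→0 (1)
 10  100011111→1 (0)
 11  000111110→0 (1)
 12  001111101→0 (1)
 13  011111011→0 (1)
 14  111110111→1 (1)
 15  111101111→1 (0)
 16  111011110→1 (0)
 17  110111100→1 (0)
 18  101111000→1 (0)
 19  011110000→0 (0)
 20  111100000→1 (1)
 21  111000001→1 (1)
 22  110000011→1 (1)
 23  100000111→1 (1)
 24  000001111→0 (1)
 25  000011111→0 (1)
 26  000111111→0 (1)
 27  001111111→0 (1)
 28  011111111→0 (1)
 29  111111111→1 (0)
 30  111111110→1 (0)
 31  111111100→1 (0)
 32  111111000→1 (0)
 33  111110000→1 (1)
 34  111100001→1 (1)
 35  111000011→1 (1)
 36  110000111→1 (1)
 37  100001111→1 (0)
 38  000011110→0 (1)
 39  000111101→0 (1)
 40  001111011→0 (1)
 41  011110111→0 (0)
 42  111101110→1 (0)
 43  111011100→1 (0)
 44  110111000→1 (0)
 45  101110000→1 (1)
 46  011100001→0 (0)
 47  111000010→1 (1)
 48  110000101→1 (1)
 49  100001011→1 (0)
 50  000010110→0 (0)
 51  000101100→0 (1)
 52  001011001→0 (1)
 53  010110011→0 (0)
 54  101100110→1 (1)
 55  011001101→0 (1)
 56  110011011→1 (0)
 57  100110110→1 (1)
 58  001101101→0 (1)
 59  011011011→0 (1)
 60  110110111→1 (1)
 61  101101111→1 (0)
 62  011011110→0 (1)
 63  110111101→1 (0)
 64  101111010→1 (0)
 65  011110100→0 (0)
 66  111101000→1 (0)
 67  111010000→1 (1)
 68  110100001→1 (1)
 69  101000011→1 (1)
 70  010000111→0 (0)
 71  100001110→1 (0)
 72  000011100→0 (1)
 73  000111001→0 (1)
 74  001110011→0 (0)
 75  011100110→0 (0)
 76  111001100→1 (0)
 77  110011000→1 (0)
 78  100110000→1 (1)
 79  001100001→0 (0)
 80  011000010→0 (0)
 81  110000100→1 (1)
 82  100001001→1 (0)
 83  000010010→0 (0)
 84  000100100→0 (0)
 85  001001000→0 (1)
 86  010010001→0 (0)
 87  100100010→1 (1)
 88  001000101→0 (0)
 89  010001010→0 (1)
 90  100010101→1 (1)
 91  000101011→0 (1)
 92  001010111→0 (0)
 93  010101110→0 (1)
 94  101011101→1 (0)
 95  010111010→0 (1)
 96  101110101→1 (1)
 97  011101011→0 (1)
 98  111010111→1 (1)
 99  110101111→1 (0)
100  101011110→1 (0)
101  010111100→0 (1)
102  101111001→1 (0)
103  011110010→0 (0)
104  111100100→1 (1)
105  111001001→1 (0)
106  110010010→1 (1)
107  100100101→1 (1)
108  001001011→0 (1)
109  010010111→0 (0)

00110011101000111110111100000111111111000011110111000010110011011011110100001110011000010010001010111010111100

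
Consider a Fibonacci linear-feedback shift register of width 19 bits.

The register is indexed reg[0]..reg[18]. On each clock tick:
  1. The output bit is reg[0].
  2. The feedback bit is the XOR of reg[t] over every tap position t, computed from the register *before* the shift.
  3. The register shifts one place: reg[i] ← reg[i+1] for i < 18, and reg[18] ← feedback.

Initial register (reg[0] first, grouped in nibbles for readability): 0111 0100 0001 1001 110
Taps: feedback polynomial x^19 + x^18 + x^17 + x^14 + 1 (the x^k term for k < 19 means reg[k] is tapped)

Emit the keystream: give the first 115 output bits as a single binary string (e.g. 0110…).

step | reg (before) | out | fb
   0 | 0111010000011001110 | 0 | 1
   1 | 1110100000110011101 | 1 | 1
   2 | 1101000001100111011 | 1 | 0
   3 | 1010000011001110110 | 1 | 1
   4 | 0100000110011101101 | 0 | 1
   5 | 1000001100111011011 | 1 | 0
   6 | 0000011001110110110 | 0 | 0
   7 | 0000110011101101100 | 0 | 0
   8 | 0001100111011011000 | 0 | 1
   9 | 0011001110110110001 | 0 | 0
  10 | 0110011101101100010 | 0 | 1
  11 | 1100111011011000101 | 1 | 0
  12 | 1001110110110001010 | 1 | 0
  13 | 0011101101100010100 | 0 | 1
  14 | 0111011011000101001 | 0 | 1
  15 | 1110110110001010011 | 1 | 0
  16 | 1101101100010100110 | 1 | 0
  17 | 1011011000101001100 | 1 | 1
  18 | 0110110001010011001 | 0 | 0
  19 | 1101100010100110010 | 1 | 1
  20 | 1011000101001100101 | 1 | 0
  21 | 0110001010011001010 | 0 | 1
  22 | 1100010100110010101 | 1 | 1
  23 | 1000101001100101011 | 1 | 1
  24 | 0001010011001010111 | 0 | 1
  25 | 0010100110010101111 | 0 | 0
  26 | 0101001100101011110 | 0 | 0
  27 | 1010011001010111100 | 1 | 0
  28 | 0100110010101111000 | 0 | 1
  29 | 1001100101011110001 | 1 | 1
  30 | 0011001010111100011 | 0 | 0
  31 | 0110010101111000110 | 0 | 1
  32 | 1100101011110001101 | 1 | 0
  33 | 1001010111100011010 | 1 | 1
  34 | 0010101111000110101 | 0 | 0
  35 | 0101011110001101010 | 0 | 1
  36 | 1010111100011010101 | 1 | 1
  37 | 0101111000110101011 | 0 | 0
  38 | 1011110001101010110 | 1 | 1
  39 | 0111100011010101101 | 0 | 1
  40 | 1111000110101011011 | 1 | 0
  41 | 1110001101010110110 | 1 | 1
  42 | 1100011010101101101 | 1 | 0
  43 | 1000110101011011010 | 1 | 1
  44 | 0001101010110110101 | 0 | 0
  45 | 0011010101101101010 | 0 | 1
  46 | 0110101011011010101 | 0 | 0
  47 | 1101010110110101010 | 1 | 0
  48 | 1010101101101010100 | 1 | 0
  49 | 0101011011010101000 | 0 | 0
  50 | 1010110110101010000 | 1 | 0
  51 | 0101101101010100000 | 0 | 0
  52 | 1011011010101000000 | 1 | 1
  53 | 0110110101010000001 | 0 | 1
  54 | 1101101010100000011 | 1 | 1
  55 | 1011010101000000111 | 1 | 1
  56 | 0110101010000001111 | 0 | 0
  57 | 1101010100000011110 | 1 | 1
  58 | 1010101000000111101 | 1 | 1
  59 | 0101010000001111011 | 0 | 1
  60 | 1010100000011110111 | 1 | 0
  61 | 0101000000111101110 | 0 | 1
  62 | 1010000001111011101 | 1 | 1
  63 | 0100000011110111011 | 0 | 1
  64 | 1000000111101110111 | 1 | 0
  65 | 0000001111011101110 | 0 | 1
  66 | 0000011110111011101 | 0 | 0
  67 | 0000111101110111010 | 0 | 0
  68 | 0001111011101110100 | 0 | 1
  69 | 0011110111011101001 | 0 | 1
  70 | 0111101110111010011 | 0 | 1
  71 | 1111011101110100111 | 1 | 1
  72 | 1110111011101001111 | 1 | 1
  73 | 1101110111010011111 | 1 | 0
  74 | 1011101110100111110 | 1 | 1
  75 | 0111011101001111101 | 0 | 0
  76 | 1110111010011111010 | 1 | 1
  77 | 1101110100111110101 | 1 | 1
  78 | 1011101001111101011 | 1 | 1
  79 | 0111010011111010111 | 0 | 1
  80 | 1110100111110101111 | 1 | 1
  81 | 1101001111101011111 | 1 | 0
  82 | 1010011111010111110 | 1 | 1
  83 | 0100111110101111101 | 0 | 0
  84 | 1001111101011111010 | 1 | 1
  85 | 0011111010111110101 | 0 | 0
  86 | 0111110101111101010 | 0 | 1
  87 | 1111101011111010101 | 1 | 1
  88 | 1111010111110101011 | 1 | 1
  89 | 1110101111101010111 | 1 | 0
  90 | 1101011111010101110 | 1 | 0
  91 | 1010111110101011100 | 1 | 0
  92 | 0101111101010111000 | 0 | 1
  93 | 1011111010101110001 | 1 | 1
  94 | 0111110101011100011 | 0 | 0
  95 | 1111101010111000110 | 1 | 0
  96 | 1111010101110001100 | 1 | 1
  97 | 1110101011100011001 | 1 | 1
  98 | 1101010111000110011 | 1 | 0
  99 | 1010101110001100110 | 1 | 0
 100 | 0101011100011001100 | 0 | 0
 101 | 1010111000110011000 | 1 | 0
 102 | 0101110001100110000 | 0 | 1
 103 | 1011100011001100001 | 1 | 0
 104 | 0111000110011000010 | 0 | 1
 105 | 1110001100110000101 | 1 | 0
 106 | 1100011001100001010 | 1 | 0
 107 | 1000110011000010100 | 1 | 0
 108 | 0001100110000101000 | 0 | 0
 109 | 0011001100001010000 | 0 | 1
 110 | 0110011000010100001 | 0 | 1
 111 | 1100110000101000011 | 1 | 1
 112 | 1001100001010000111 | 1 | 1
 113 | 0011000010100001111 | 0 | 0
 114 | 0110000101000011110 | 0 | 0

0111010000011001110110110001010011001010111100011010101101101010100000011110111011101001111101011111010101110001100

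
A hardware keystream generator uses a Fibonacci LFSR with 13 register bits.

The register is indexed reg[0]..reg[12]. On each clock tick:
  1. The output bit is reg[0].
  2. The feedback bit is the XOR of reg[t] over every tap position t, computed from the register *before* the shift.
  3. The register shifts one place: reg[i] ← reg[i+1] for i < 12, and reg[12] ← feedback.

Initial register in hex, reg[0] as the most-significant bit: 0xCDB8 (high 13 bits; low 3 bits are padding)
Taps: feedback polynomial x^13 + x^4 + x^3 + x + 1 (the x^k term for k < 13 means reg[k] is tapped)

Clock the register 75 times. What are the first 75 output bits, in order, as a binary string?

k : reg_k → out_k, fb_k
0: 1100110110111 → 1, fb=1
1: 1001101101111 → 1, fb=1
2: 0011011011111 → 0, fb=1
3: 0110110111111 → 0, fb=0
4: 1101101111110 → 1, fb=0
5: 1011011111100 → 1, fb=0
6: 0110111111000 → 0, fb=0
7: 1101111110000 → 1, fb=0
8: 1011111100000 → 1, fb=1
9: 0111111000001 → 0, fb=1
10: 1111110000011 → 1, fb=0
11: 1111100000110 → 1, fb=0
12: 1111000001100 → 1, fb=1
13: 1110000011001 → 1, fb=0
14: 1100000110010 → 1, fb=0
15: 1000001100100 → 1, fb=1
16: 0000011001001 → 0, fb=0
17: 0000110010010 → 0, fb=1
18: 0001100100101 → 0, fb=0
19: 0011001001010 → 0, fb=1
20: 0110010010101 → 0, fb=1
21: 1100100101011 → 1, fb=1
22: 1001001010111 → 1, fb=0
23: 0010010101110 → 0, fb=0
24: 0100101011100 → 0, fb=0
25: 1001010111000 → 1, fb=0
26: 0010101110000 → 0, fb=1
27: 0101011100001 → 0, fb=0
28: 1010111000010 → 1, fb=0
29: 0101110000100 → 0, fb=1
30: 1011100001001 → 1, fb=1
31: 0111000010011 → 0, fb=0
32: 1110000100110 → 1, fb=0
33: 1100001001100 → 1, fb=0
34: 1000010011000 → 1, fb=1
35: 0000100110001 → 0, fb=1
36: 0001001100011 → 0, fb=1
37: 0010011000111 → 0, fb=0
38: 0100110001110 → 0, fb=0
39: 1001100011100 → 1, fb=1
40: 0011000111001 → 0, fb=1
41: 0110001110011 → 0, fb=1
42: 1100011100111 → 1, fb=0
43: 1000111001110 → 1, fb=0
44: 0001110011100 → 0, fb=0
45: 0011100111000 → 0, fb=0
46: 0111001110000 → 0, fb=0
47: 1110011100000 → 1, fb=0
48: 1100111000000 → 1, fb=1
49: 1001110000001 → 1, fb=1
50: 0011100000011 → 0, fb=0
51: 0111000000110 → 0, fb=0
52: 1110000001100 → 1, fb=0
53: 1100000011000 → 1, fb=0
54: 1000000110000 → 1, fb=1
55: 0000001100001 → 0, fb=0
56: 0000011000010 → 0, fb=0
57: 0000110000100 → 0, fb=1
58: 0001100001001 → 0, fb=0
59: 0011000010010 → 0, fb=1
60: 0110000100101 → 0, fb=1
61: 1100001001011 → 1, fb=0
62: 1000010010110 → 1, fb=1
63: 0000100101101 → 0, fb=1
64: 0001001011011 → 0, fb=1
65: 0010010110111 → 0, fb=0
66: 0100101101110 → 0, fb=0
67: 1001011011100 → 1, fb=0
68: 0010110111000 → 0, fb=1
69: 0101101110001 → 0, fb=1
70: 1011011100011 → 1, fb=0
71: 0110111000110 → 0, fb=0
72: 1101110001100 → 1, fb=0
73: 1011100011000 → 1, fb=1
74: 0111000110001 → 0, fb=0

110011011011111100000110010010101110000100110001110011100000011000010010110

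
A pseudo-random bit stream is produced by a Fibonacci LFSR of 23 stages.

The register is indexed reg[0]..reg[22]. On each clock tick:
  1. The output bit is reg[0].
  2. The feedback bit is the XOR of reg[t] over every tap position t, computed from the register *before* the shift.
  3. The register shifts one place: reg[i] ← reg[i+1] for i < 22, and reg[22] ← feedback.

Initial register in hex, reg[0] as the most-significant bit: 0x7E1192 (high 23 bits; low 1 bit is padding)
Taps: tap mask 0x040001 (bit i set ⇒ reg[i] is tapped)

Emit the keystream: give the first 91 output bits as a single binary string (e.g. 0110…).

0111111000010001100100100110111101011001111010111000001010100110111000000000010101100110111

k : reg_k → out_k, fb_k
0: 01111110000100011001001 → 0, fb=0
1: 11111100001000110010010 → 1, fb=0
2: 11111000010001100100100 → 1, fb=1
3: 11110000100011001001001 → 1, fb=1
4: 11100001000110010010011 → 1, fb=0
5: 11000010001100100100110 → 1, fb=1
6: 10000100011001001001101 → 1, fb=1
7: 00001000110010010011011 → 0, fb=1
8: 00010001100100100110111 → 0, fb=1
9: 00100011001001001101111 → 0, fb=0
10: 01000110010010011011110 → 0, fb=1
11: 10001100100100110111101 → 1, fb=0
12: 00011001001001101111010 → 0, fb=1
13: 00110010010011011110101 → 0, fb=1
14: 01100100100110111101011 → 0, fb=0
15: 11001001001101111010110 → 1, fb=0
16: 10010010011011110101100 → 1, fb=1
17: 00100100110111101011001 → 0, fb=1
18: 01001001101111010110011 → 0, fb=1
19: 10010011011110101100111 → 1, fb=1
20: 00100110111101011001111 → 0, fb=0
21: 01001101111010110011110 → 0, fb=1
22: 10011011110101100111101 → 1, fb=0
23: 00110111101011001111010 → 0, fb=1
24: 01101111010110011110101 → 0, fb=1
25: 11011110101100111101011 → 1, fb=1
26: 10111101011001111010111 → 1, fb=0
27: 01111010110011110101110 → 0, fb=0
28: 11110101100111101011100 → 1, fb=0
29: 11101011001111010111000 → 1, fb=0
30: 11010110011110101110000 → 1, fb=0
31: 10101100111101011100000 → 1, fb=1
32: 01011001111010111000001 → 0, fb=0
33: 10110011110101110000010 → 1, fb=1
34: 01100111101011100000101 → 0, fb=0
35: 11001111010111000001010 → 1, fb=1
36: 10011110101110000010101 → 1, fb=0
37: 00111101011100000101010 → 0, fb=0
38: 01111010111000001010100 → 0, fb=1
39: 11110101110000010101001 → 1, fb=1
40: 11101011100000101010011 → 1, fb=0
41: 11010111000001010100110 → 1, fb=1
42: 10101110000010101001101 → 1, fb=1
43: 01011100000101010011011 → 0, fb=1
44: 10111000001010100110111 → 1, fb=0
45: 01110000010101001101110 → 0, fb=0
46: 11100000101010011011100 → 1, fb=0
47: 11000001010100110111000 → 1, fb=0
48: 10000010101001101110000 → 1, fb=0
49: 00000101010011011100000 → 0, fb=0
50: 00001010100110111000000 → 0, fb=0
51: 00010101001101110000000 → 0, fb=0
52: 00101010011011100000000 → 0, fb=0
53: 01010100110111000000000 → 0, fb=0
54: 10101001101110000000000 → 1, fb=1
55: 01010011011100000000001 → 0, fb=0
56: 10100110111000000000010 → 1, fb=1
57: 01001101110000000000101 → 0, fb=0
58: 10011011100000000001010 → 1, fb=1
59: 00110111000000000010101 → 0, fb=1
60: 01101110000000000101011 → 0, fb=0
61: 11011100000000001010110 → 1, fb=0
62: 10111000000000010101100 → 1, fb=1
63: 01110000000000101011001 → 0, fb=1
64: 11100000000001010110011 → 1, fb=0
65: 11000000000010101100110 → 1, fb=1
66: 10000000000101011001101 → 1, fb=1
67: 00000000001010110011011 → 0, fb=1
68: 00000000010101100110111 → 0, fb=1
69: 00000000101011001101111 → 0, fb=0
70: 00000001010110011011110 → 0, fb=1
71: 00000010101100110111101 → 0, fb=1
72: 00000101011001101111011 → 0, fb=1
73: 00001010110011011110111 → 0, fb=1
74: 00010101100110111101111 → 0, fb=0
75: 00101011001101111011110 → 0, fb=1
76: 01010110011011110111101 → 0, fb=1
77: 10101100110111101111011 → 1, fb=0
78: 01011001101111011110110 → 0, fb=1
79: 10110011011110111101101 → 1, fb=1
80: 01100110111101111011011 → 0, fb=1
81: 11001101111011110110111 → 1, fb=0
82: 10011011110111101101110 → 1, fb=1
83: 00110111101111011011101 → 0, fb=1
84: 01101111011110110111011 → 0, fb=1
85: 11011110111101101110111 → 1, fb=0
86: 10111101111011011101110 → 1, fb=1
87: 01111011110110111011101 → 0, fb=1
88: 11110111101101110111011 → 1, fb=0
89: 11101111011011101110110 → 1, fb=0
90: 11011110110111011101100 → 1, fb=1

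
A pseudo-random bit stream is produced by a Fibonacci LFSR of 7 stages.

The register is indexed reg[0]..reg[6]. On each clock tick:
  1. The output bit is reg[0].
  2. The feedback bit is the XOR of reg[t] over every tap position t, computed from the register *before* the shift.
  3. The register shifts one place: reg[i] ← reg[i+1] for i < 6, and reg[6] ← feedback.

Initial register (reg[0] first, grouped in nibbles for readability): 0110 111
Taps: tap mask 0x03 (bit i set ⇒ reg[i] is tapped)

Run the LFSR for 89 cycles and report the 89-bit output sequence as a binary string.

step | reg (before) | out | fb
   0 | 0110111 | 0 | 1
   1 | 1101111 | 1 | 0
   2 | 1011110 | 1 | 1
   3 | 0111101 | 0 | 1
   4 | 1111011 | 1 | 0
   5 | 1110110 | 1 | 0
   6 | 1101100 | 1 | 0
   7 | 1011000 | 1 | 1
   8 | 0110001 | 0 | 1
   9 | 1100011 | 1 | 0
  10 | 1000110 | 1 | 1
  11 | 0001101 | 0 | 0
  12 | 0011010 | 0 | 0
  13 | 0110100 | 0 | 1
  14 | 1101001 | 1 | 0
  15 | 1010010 | 1 | 1
  16 | 0100101 | 0 | 1
  17 | 1001011 | 1 | 1
  18 | 0010111 | 0 | 0
  19 | 0101110 | 0 | 1
  20 | 1011101 | 1 | 1
  21 | 0111011 | 0 | 1
  22 | 1110111 | 1 | 0
  23 | 1101110 | 1 | 0
  24 | 1011100 | 1 | 1
  25 | 0111001 | 0 | 1
  26 | 1110011 | 1 | 0
  27 | 1100110 | 1 | 0
  28 | 1001100 | 1 | 1
  29 | 0011001 | 0 | 0
  30 | 0110010 | 0 | 1
  31 | 1100101 | 1 | 0
  32 | 1001010 | 1 | 1
  33 | 0010101 | 0 | 0
  34 | 0101010 | 0 | 1
  35 | 1010101 | 1 | 1
  36 | 0101011 | 0 | 1
  37 | 1010111 | 1 | 1
  38 | 0101111 | 0 | 1
  39 | 1011111 | 1 | 1
  40 | 0111111 | 0 | 1
  41 | 1111111 | 1 | 0
  42 | 1111110 | 1 | 0
  43 | 1111100 | 1 | 0
  44 | 1111000 | 1 | 0
  45 | 1110000 | 1 | 0
  46 | 1100000 | 1 | 0
  47 | 1000000 | 1 | 1
  48 | 0000001 | 0 | 0
  49 | 0000010 | 0 | 0
  50 | 0000100 | 0 | 0
  51 | 0001000 | 0 | 0
  52 | 0010000 | 0 | 0
  53 | 0100000 | 0 | 1
  54 | 1000001 | 1 | 1
  55 | 0000011 | 0 | 0
  56 | 0000110 | 0 | 0
  57 | 0001100 | 0 | 0
  58 | 0011000 | 0 | 0
  59 | 0110000 | 0 | 1
  60 | 1100001 | 1 | 0
  61 | 1000010 | 1 | 1
  62 | 0000101 | 0 | 0
  63 | 0001010 | 0 | 0
  64 | 0010100 | 0 | 0
  65 | 0101000 | 0 | 1
  66 | 1010001 | 1 | 1
  67 | 0100011 | 0 | 1
  68 | 1000111 | 1 | 1
  69 | 0001111 | 0 | 0
  70 | 0011110 | 0 | 0
  71 | 0111100 | 0 | 1
  72 | 1111001 | 1 | 0
  73 | 1110010 | 1 | 0
  74 | 1100100 | 1 | 0
  75 | 1001000 | 1 | 1
  76 | 0010001 | 0 | 0
  77 | 0100010 | 0 | 1
  78 | 1000101 | 1 | 1
  79 | 0001011 | 0 | 0
  80 | 0010110 | 0 | 0
  81 | 0101100 | 0 | 1
  82 | 1011001 | 1 | 1
  83 | 0110011 | 0 | 1
  84 | 1100111 | 1 | 0
  85 | 1001110 | 1 | 1
  86 | 0011101 | 0 | 0
  87 | 0111010 | 0 | 1
  88 | 1110101 | 1 | 0

01101111011000110100101110111001100101010111111100000010000011000010100011110010001011001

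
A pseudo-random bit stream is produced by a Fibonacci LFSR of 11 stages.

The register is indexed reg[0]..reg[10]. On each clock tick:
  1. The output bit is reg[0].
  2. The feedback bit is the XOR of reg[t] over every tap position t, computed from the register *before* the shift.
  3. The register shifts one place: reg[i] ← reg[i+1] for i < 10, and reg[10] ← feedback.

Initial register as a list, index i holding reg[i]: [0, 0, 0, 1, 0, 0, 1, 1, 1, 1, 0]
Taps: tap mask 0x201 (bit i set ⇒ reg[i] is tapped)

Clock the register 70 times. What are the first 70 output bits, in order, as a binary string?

0001001111010111100111011001011000111101101011001001000111101000001100

step | reg (before) | out | fb
   0 | 00010011110 | 0 | 1
   1 | 00100111101 | 0 | 0
   2 | 01001111010 | 0 | 1
   3 | 10011110101 | 1 | 1
   4 | 00111101011 | 0 | 1
   5 | 01111010111 | 0 | 1
   6 | 11110101111 | 1 | 0
   7 | 11101011110 | 1 | 0
   8 | 11010111100 | 1 | 1
   9 | 10101111001 | 1 | 1
  10 | 01011110011 | 0 | 1
  11 | 10111100111 | 1 | 0
  12 | 01111001110 | 0 | 1
  13 | 11110011101 | 1 | 1
  14 | 11100111011 | 1 | 0
  15 | 11001110110 | 1 | 0
  16 | 10011101100 | 1 | 1
  17 | 00111011001 | 0 | 0
  18 | 01110110010 | 0 | 1
  19 | 11101100101 | 1 | 1
  20 | 11011001011 | 1 | 0
  21 | 10110010110 | 1 | 0
  22 | 01100101100 | 0 | 0
  23 | 11001011000 | 1 | 1
  24 | 10010110001 | 1 | 1
  25 | 00101100011 | 0 | 1
  26 | 01011000111 | 0 | 1
  27 | 10110001111 | 1 | 0
  28 | 01100011110 | 0 | 1
  29 | 11000111101 | 1 | 1
  30 | 10001111011 | 1 | 0
  31 | 00011110110 | 0 | 1
  32 | 00111101101 | 0 | 0
  33 | 01111011010 | 0 | 1
  34 | 11110110101 | 1 | 1
  35 | 11101101011 | 1 | 0
  36 | 11011010110 | 1 | 0
  37 | 10110101100 | 1 | 1
  38 | 01101011001 | 0 | 0
  39 | 11010110010 | 1 | 0
  40 | 10101100100 | 1 | 1
  41 | 01011001001 | 0 | 0
  42 | 10110010010 | 1 | 0
  43 | 01100100100 | 0 | 0
  44 | 11001001000 | 1 | 1
  45 | 10010010001 | 1 | 1
  46 | 00100100011 | 0 | 1
  47 | 01001000111 | 0 | 1
  48 | 10010001111 | 1 | 0
  49 | 00100011110 | 0 | 1
  50 | 01000111101 | 0 | 0
  51 | 10001111010 | 1 | 0
  52 | 00011110100 | 0 | 0
  53 | 00111101000 | 0 | 0
  54 | 01111010000 | 0 | 0
  55 | 11110100000 | 1 | 1
  56 | 11101000001 | 1 | 1
  57 | 11010000011 | 1 | 0
  58 | 10100000110 | 1 | 0
  59 | 01000001100 | 0 | 0
  60 | 10000011000 | 1 | 1
  61 | 00000110001 | 0 | 0
  62 | 00001100010 | 0 | 1
  63 | 00011000101 | 0 | 0
  64 | 00110001010 | 0 | 1
  65 | 01100010101 | 0 | 0
  66 | 11000101010 | 1 | 0
  67 | 10001010100 | 1 | 1
  68 | 00010101001 | 0 | 0
  69 | 00101010010 | 0 | 1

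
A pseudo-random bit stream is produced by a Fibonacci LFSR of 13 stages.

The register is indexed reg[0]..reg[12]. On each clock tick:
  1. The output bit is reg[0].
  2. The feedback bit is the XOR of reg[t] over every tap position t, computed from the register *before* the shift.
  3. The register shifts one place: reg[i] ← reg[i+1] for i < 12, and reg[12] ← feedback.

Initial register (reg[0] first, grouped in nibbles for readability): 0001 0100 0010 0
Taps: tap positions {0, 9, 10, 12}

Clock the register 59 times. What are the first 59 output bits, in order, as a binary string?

00010100001001000100100011011000100101100100111011111100001

step | reg (before) | out | fb
   0 | 0001010000100 | 0 | 1
   1 | 0010100001001 | 0 | 0
   2 | 0101000010010 | 0 | 0
   3 | 1010000100100 | 1 | 0
   4 | 0100001001000 | 0 | 1
   5 | 1000010010001 | 1 | 0
   6 | 0000100100010 | 0 | 0
   7 | 0001001000100 | 0 | 1
   8 | 0010010001001 | 0 | 0
   9 | 0100100010010 | 0 | 0
  10 | 1001000100100 | 1 | 0
  11 | 0010001001000 | 0 | 1
  12 | 0100010010001 | 0 | 1
  13 | 1000100100011 | 1 | 0
  14 | 0001001000110 | 0 | 1
  15 | 0010010001101 | 0 | 1
  16 | 0100100011011 | 0 | 0
  17 | 1001000110110 | 1 | 0
  18 | 0010001101100 | 0 | 0
  19 | 0100011011000 | 0 | 1
  20 | 1000110110001 | 1 | 0
  21 | 0001101100010 | 0 | 0
  22 | 0011011000100 | 0 | 1
  23 | 0110110001001 | 0 | 0
  24 | 1101100010010 | 1 | 1
  25 | 1011000100101 | 1 | 1
  26 | 0110001001011 | 0 | 0
  27 | 1100010010110 | 1 | 0
  28 | 1000100101100 | 1 | 1
  29 | 0001001011001 | 0 | 0
  30 | 0010010110010 | 0 | 0
  31 | 0100101100100 | 0 | 1
  32 | 1001011001001 | 1 | 1
  33 | 0010110010011 | 0 | 1
  34 | 0101100100111 | 0 | 0
  35 | 1011001001110 | 1 | 1
  36 | 0110010011101 | 0 | 1
  37 | 1100100111011 | 1 | 1
  38 | 1001001110111 | 1 | 1
  39 | 0010011101111 | 0 | 1
  40 | 0100111011111 | 0 | 1
  41 | 1001110111111 | 1 | 0
  42 | 0011101111110 | 0 | 0
  43 | 0111011111100 | 0 | 0
  44 | 1110111111000 | 1 | 0
  45 | 1101111110000 | 1 | 1
  46 | 1011111100001 | 1 | 0
  47 | 0111111000010 | 0 | 0
  48 | 1111110000100 | 1 | 0
  49 | 1111100001000 | 1 | 0
  50 | 1111000010000 | 1 | 1
  51 | 1110000100001 | 1 | 0
  52 | 1100001000010 | 1 | 1
  53 | 1000010000101 | 1 | 1
  54 | 0000100001011 | 0 | 0
  55 | 0001000010110 | 0 | 1
  56 | 0010000101101 | 0 | 1
  57 | 0100001011011 | 0 | 0
  58 | 1000010110110 | 1 | 0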